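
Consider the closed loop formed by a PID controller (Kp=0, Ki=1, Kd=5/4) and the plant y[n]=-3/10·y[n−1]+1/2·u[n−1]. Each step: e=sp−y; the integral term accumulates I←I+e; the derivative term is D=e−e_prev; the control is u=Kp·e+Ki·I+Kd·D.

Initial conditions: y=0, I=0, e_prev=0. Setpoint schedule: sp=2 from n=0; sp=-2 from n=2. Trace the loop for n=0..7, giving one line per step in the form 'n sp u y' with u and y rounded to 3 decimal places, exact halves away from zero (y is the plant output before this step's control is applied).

(exact arithmetic carried between steps; '≈' marks a value shown rounded to 6 d.p. or computed from one; I and e_prev carry over from the previous line; the table rounds u and y to 3 d.p., halves away from zero)
n=0: y=0, sp=2, e=sp−y=2; I=2, D=e−e_prev=2; u=0·2+1·2+5/4·2=4.5; next y=-3/10·0+1/2·4.5=2.25
n=1: y=2.25, sp=2, e=sp−y=-0.25; I=1.75, D=e−e_prev=-2.25; u=0·(-0.25)+1·1.75+5/4·(-2.25)=-1.0625; next y=-3/10·2.25+1/2·(-1.0625)=-1.20625
n=2: y=-1.20625, sp=-2, e=sp−y=-0.79375; I=0.95625, D=e−e_prev=-0.54375; u=0·(-0.79375)+1·0.95625+5/4·(-0.54375)≈0.276563; next y=-3/10·(-1.20625)+1/2·0.276563≈0.500156
n=3: y≈0.500156, sp=-2, e=sp−y≈-2.500156; I≈-1.543906, D=e−e_prev≈-1.706406; u=0·(-2.500156)+1·(-1.543906)+5/4·(-1.706406)≈-3.676914; next y=-3/10·0.500156+1/2·(-3.676914)≈-1.988504
n=4: y≈-1.988504, sp=-2, e=sp−y≈-0.011496; I≈-1.555402, D=e−e_prev≈2.488660; u=0·(-0.011496)+1·(-1.555402)+5/4·2.488660≈1.555423; next y=-3/10·(-1.988504)+1/2·1.555423≈1.374263
n=5: y≈1.374263, sp=-2, e=sp−y≈-3.374263; I≈-4.929665, D=e−e_prev≈-3.362767; u=0·(-3.374263)+1·(-4.929665)+5/4·(-3.362767)≈-9.133123; next y=-3/10·1.374263+1/2·(-9.133123)≈-4.978840
n=6: y≈-4.978840, sp=-2, e=sp−y≈2.978840; I≈-1.950825, D=e−e_prev≈6.353103; u=0·2.978840+1·(-1.950825)+5/4·6.353103≈5.990554; next y=-3/10·(-4.978840)+1/2·5.990554≈4.488929
n=7: y≈4.488929, sp=-2, e=sp−y≈-6.488929; I≈-8.439754, D=e−e_prev≈-9.467769; u=0·(-6.488929)+1·(-8.439754)+5/4·(-9.467769)≈-20.274465; next y=-3/10·4.488929+1/2·(-20.274465)≈-11.483911

0 2 4.500 0.000
1 2 -1.063 2.250
2 -2 0.277 -1.206
3 -2 -3.677 0.500
4 -2 1.555 -1.989
5 -2 -9.133 1.374
6 -2 5.991 -4.979
7 -2 -20.274 4.489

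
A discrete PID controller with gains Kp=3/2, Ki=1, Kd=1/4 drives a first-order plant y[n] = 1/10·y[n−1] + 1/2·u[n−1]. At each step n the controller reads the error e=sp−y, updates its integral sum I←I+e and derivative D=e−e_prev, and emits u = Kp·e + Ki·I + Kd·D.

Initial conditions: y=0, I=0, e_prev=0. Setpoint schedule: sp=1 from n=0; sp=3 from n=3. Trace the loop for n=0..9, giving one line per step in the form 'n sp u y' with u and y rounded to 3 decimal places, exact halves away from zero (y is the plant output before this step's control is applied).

(exact arithmetic carried between steps; '≈' marks a value shown rounded to 6 d.p. or computed from one; I and e_prev carry over from the previous line; the table rounds u and y to 3 d.p., halves away from zero)
n=0: y=0, sp=1, e=sp−y=1; I=1, D=e−e_prev=1; u=3/2·1+1·1+1/4·1=2.75; next y=1/10·0+1/2·2.75=1.375
n=1: y=1.375, sp=1, e=sp−y=-0.375; I=0.625, D=e−e_prev=-1.375; u=3/2·(-0.375)+1·0.625+1/4·(-1.375)=-0.28125; next y=1/10·1.375+1/2·(-0.28125)=-0.003125
n=2: y=-0.003125, sp=1, e=sp−y=1.003125; I=1.628125, D=e−e_prev=1.378125; u=3/2·1.003125+1·1.628125+1/4·1.378125≈3.477344; next y=1/10·(-0.003125)+1/2·3.477344≈1.738359
n=3: y≈1.738359, sp=3, e=sp−y≈1.261641; I≈2.889766, D=e−e_prev≈0.258516; u=3/2·1.261641+1·2.889766+1/4·0.258516≈4.846855; next y=1/10·1.738359+1/2·4.846855≈2.597264
n=4: y≈2.597264, sp=3, e=sp−y≈0.402736; I≈3.292502, D=e−e_prev≈-0.858904; u=3/2·0.402736+1·3.292502+1/4·(-0.858904)≈3.681880; next y=1/10·2.597264+1/2·3.681880≈2.100667
n=5: y≈2.100667, sp=3, e=sp−y≈0.899333; I≈4.191835, D=e−e_prev≈0.496597; u=3/2·0.899333+1·4.191835+1/4·0.496597≈5.664985; next y=1/10·2.100667+1/2·5.664985≈3.042559
n=6: y≈3.042559, sp=3, e=sp−y≈-0.042559; I≈4.149276, D=e−e_prev≈-0.941893; u=3/2·(-0.042559)+1·4.149276+1/4·(-0.941893)≈3.849965; next y=1/10·3.042559+1/2·3.849965≈2.229238
n=7: y≈2.229238, sp=3, e=sp−y≈0.770762; I≈4.920038, D=e−e_prev≈0.813321; u=3/2·0.770762+1·4.920038+1/4·0.813321≈6.279511; next y=1/10·2.229238+1/2·6.279511≈3.362679
n=8: y≈3.362679, sp=3, e=sp−y≈-0.362679; I≈4.557359, D=e−e_prev≈-1.133441; u=3/2·(-0.362679)+1·4.557359+1/4·(-1.133441)≈3.729979; next y=1/10·3.362679+1/2·3.729979≈2.201258
n=9: y≈2.201258, sp=3, e=sp−y≈0.798742; I≈5.356101, D=e−e_prev≈1.161422; u=3/2·0.798742+1·5.356101+1/4·1.161422≈6.844570; next y=1/10·2.201258+1/2·6.844570≈3.642411

0 1 2.750 0.000
1 1 -0.281 1.375
2 1 3.477 -0.003
3 3 4.847 1.738
4 3 3.682 2.597
5 3 5.665 2.101
6 3 3.850 3.043
7 3 6.280 2.229
8 3 3.730 3.363
9 3 6.845 2.201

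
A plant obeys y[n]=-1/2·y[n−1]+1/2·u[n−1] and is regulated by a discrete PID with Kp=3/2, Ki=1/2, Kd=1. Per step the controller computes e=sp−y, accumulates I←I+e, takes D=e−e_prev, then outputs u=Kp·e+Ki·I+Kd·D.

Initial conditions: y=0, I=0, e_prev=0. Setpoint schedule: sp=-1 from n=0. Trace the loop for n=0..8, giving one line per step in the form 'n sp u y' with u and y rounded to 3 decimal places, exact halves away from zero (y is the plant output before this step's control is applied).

0 -1 -3.000 0.000
1 -1 2.000 -1.500
2 -1 -9.000 1.750
3 -1 14.250 -5.375
4 -1 -36.250 9.813
5 -1 72.063 -23.031
6 -1 -161.500 47.547
7 -1 341.016 -104.523
8 -1 -741.172 222.770

(exact arithmetic carried between steps; '≈' marks a value shown rounded to 6 d.p. or computed from one; I and e_prev carry over from the previous line; the table rounds u and y to 3 d.p., halves away from zero)
n=0: y=0, sp=-1, e=sp−y=-1; I=-1, D=e−e_prev=-1; u=3/2·(-1)+1/2·(-1)+1·(-1)=-3; next y=-1/2·0+1/2·(-3)=-1.5
n=1: y=-1.5, sp=-1, e=sp−y=0.5; I=-0.5, D=e−e_prev=1.5; u=3/2·0.5+1/2·(-0.5)+1·1.5=2; next y=-1/2·(-1.5)+1/2·2=1.75
n=2: y=1.75, sp=-1, e=sp−y=-2.75; I=-3.25, D=e−e_prev=-3.25; u=3/2·(-2.75)+1/2·(-3.25)+1·(-3.25)=-9; next y=-1/2·1.75+1/2·(-9)=-5.375
n=3: y=-5.375, sp=-1, e=sp−y=4.375; I=1.125, D=e−e_prev=7.125; u=3/2·4.375+1/2·1.125+1·7.125=14.25; next y=-1/2·(-5.375)+1/2·14.25=9.8125
n=4: y=9.8125, sp=-1, e=sp−y=-10.8125; I=-9.6875, D=e−e_prev=-15.1875; u=3/2·(-10.8125)+1/2·(-9.6875)+1·(-15.1875)=-36.25; next y=-1/2·9.8125+1/2·(-36.25)=-23.03125
n=5: y=-23.03125, sp=-1, e=sp−y=22.03125; I=12.34375, D=e−e_prev=32.84375; u=3/2·22.03125+1/2·12.34375+1·32.84375=72.0625; next y=-1/2·(-23.03125)+1/2·72.0625=47.546875
n=6: y=47.546875, sp=-1, e=sp−y=-48.546875; I=-36.203125, D=e−e_prev=-70.578125; u=3/2·(-48.546875)+1/2·(-36.203125)+1·(-70.578125)=-161.5; next y=-1/2·47.546875+1/2·(-161.5)≈-104.523438
n=7: y≈-104.523438, sp=-1, e=sp−y≈103.523438; I≈67.320313, D=e−e_prev≈152.070313; u=3/2·103.523438+1/2·67.320313+1·152.070313≈341.015625; next y=-1/2·(-104.523438)+1/2·341.015625≈222.769531
n=8: y≈222.769531, sp=-1, e=sp−y≈-223.769531; I≈-156.449219, D=e−e_prev≈-327.292969; u=3/2·(-223.769531)+1/2·(-156.449219)+1·(-327.292969)≈-741.171875; next y=-1/2·222.769531+1/2·(-741.171875)≈-481.970703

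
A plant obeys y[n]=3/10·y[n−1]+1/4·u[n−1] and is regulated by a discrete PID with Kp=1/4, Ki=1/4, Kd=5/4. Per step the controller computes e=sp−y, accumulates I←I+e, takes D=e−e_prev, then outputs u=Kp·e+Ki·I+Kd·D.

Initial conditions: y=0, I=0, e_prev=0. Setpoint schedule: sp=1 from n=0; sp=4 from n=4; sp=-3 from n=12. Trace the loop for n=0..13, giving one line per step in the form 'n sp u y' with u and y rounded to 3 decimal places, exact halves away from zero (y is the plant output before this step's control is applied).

(exact arithmetic carried between steps; '≈' marks a value shown rounded to 6 d.p. or computed from one; I and e_prev carry over from the previous line; the table rounds u and y to 3 d.p., halves away from zero)
n=0: y=0, sp=1, e=sp−y=1; I=1, D=e−e_prev=1; u=1/4·1+1/4·1+5/4·1=1.75; next y=3/10·0+1/4·1.75=0.4375
n=1: y=0.4375, sp=1, e=sp−y=0.5625; I=1.5625, D=e−e_prev=-0.4375; u=1/4·0.5625+1/4·1.5625+5/4·(-0.4375)=-0.015625; next y=3/10·0.4375+1/4·(-0.015625)≈0.127344
n=2: y≈0.127344, sp=1, e=sp−y≈0.872656; I≈2.435156, D=e−e_prev≈0.310156; u=1/4·0.872656+1/4·2.435156+5/4·0.310156≈1.214648; next y=3/10·0.127344+1/4·1.214648≈0.341865
n=3: y≈0.341865, sp=1, e=sp−y≈0.658135; I≈3.093291, D=e−e_prev≈-0.214521; u=1/4·0.658135+1/4·3.093291+5/4·(-0.214521)≈0.669705; next y=3/10·0.341865+1/4·0.669705≈0.269986
n=4: y≈0.269986, sp=4, e=sp−y≈3.730014; I≈6.823305, D=e−e_prev≈3.071880; u=1/4·3.730014+1/4·6.823305+5/4·3.071880≈6.478179; next y=3/10·0.269986+1/4·6.478179≈1.700541
n=5: y≈1.700541, sp=4, e=sp−y≈2.299459; I≈9.122765, D=e−e_prev≈-1.430555; u=1/4·2.299459+1/4·9.122765+5/4·(-1.430555)≈1.067363; next y=3/10·1.700541+1/4·1.067363≈0.777003
n=6: y≈0.777003, sp=4, e=sp−y≈3.222997; I≈12.345762, D=e−e_prev≈0.923538; u=1/4·3.222997+1/4·12.345762+5/4·0.923538≈5.046612; next y=3/10·0.777003+1/4·5.046612≈1.494754
n=7: y≈1.494754, sp=4, e=sp−y≈2.505246; I≈14.851008, D=e−e_prev≈-0.717751; u=1/4·2.505246+1/4·14.851008+5/4·(-0.717751)≈3.441875; next y=3/10·1.494754+1/4·3.441875≈1.308895
n=8: y≈1.308895, sp=4, e=sp−y≈2.691105; I≈17.542113, D=e−e_prev≈0.185859; u=1/4·2.691105+1/4·17.542113+5/4·0.185859≈5.290628; next y=3/10·1.308895+1/4·5.290628≈1.715326
n=9: y≈1.715326, sp=4, e=sp−y≈2.284674; I≈19.826788, D=e−e_prev≈-0.406431; u=1/4·2.284674+1/4·19.826788+5/4·(-0.406431)≈5.019827; next y=3/10·1.715326+1/4·5.019827≈1.769554
n=10: y≈1.769554, sp=4, e=sp−y≈2.230446; I≈22.057233, D=e−e_prev≈-0.054229; u=1/4·2.230446+1/4·22.057233+5/4·(-0.054229)≈6.004134; next y=3/10·1.769554+1/4·6.004134≈2.031900
n=11: y≈2.031900, sp=4, e=sp−y≈1.968100; I≈24.025334, D=e−e_prev≈-0.262345; u=1/4·1.968100+1/4·24.025334+5/4·(-0.262345)≈6.170427; next y=3/10·2.031900+1/4·6.170427≈2.152177
n=12: y≈2.152177, sp=-3, e=sp−y≈-5.152177; I≈18.873157, D=e−e_prev≈-7.120277; u=1/4·(-5.152177)+1/4·18.873157+5/4·(-7.120277)≈-5.470101; next y=3/10·2.152177+1/4·(-5.470101)≈-0.721872
n=13: y≈-0.721872, sp=-3, e=sp−y≈-2.278128; I≈16.595029, D=e−e_prev≈2.874049; u=1/4·(-2.278128)+1/4·16.595029+5/4·2.874049≈7.171787; next y=3/10·(-0.721872)+1/4·7.171787≈1.576385

0 1 1.750 0.000
1 1 -0.016 0.438
2 1 1.215 0.127
3 1 0.670 0.342
4 4 6.478 0.270
5 4 1.067 1.701
6 4 5.047 0.777
7 4 3.442 1.495
8 4 5.291 1.309
9 4 5.020 1.715
10 4 6.004 1.770
11 4 6.170 2.032
12 -3 -5.470 2.152
13 -3 7.172 -0.722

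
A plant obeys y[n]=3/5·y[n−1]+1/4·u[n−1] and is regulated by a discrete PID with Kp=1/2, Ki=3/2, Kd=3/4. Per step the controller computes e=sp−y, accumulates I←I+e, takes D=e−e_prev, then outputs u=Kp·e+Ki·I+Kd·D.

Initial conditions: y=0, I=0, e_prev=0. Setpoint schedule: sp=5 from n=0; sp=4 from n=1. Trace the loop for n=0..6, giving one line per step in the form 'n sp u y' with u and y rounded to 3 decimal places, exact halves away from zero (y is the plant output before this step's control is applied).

(exact arithmetic carried between steps; '≈' marks a value shown rounded to 6 d.p. or computed from one; I and e_prev carry over from the previous line; the table rounds u and y to 3 d.p., halves away from zero)
n=0: y=0, sp=5, e=sp−y=5; I=5, D=e−e_prev=5; u=1/2·5+3/2·5+3/4·5=13.75; next y=3/5·0+1/4·13.75=3.4375
n=1: y=3.4375, sp=4, e=sp−y=0.5625; I=5.5625, D=e−e_prev=-4.4375; u=1/2·0.5625+3/2·5.5625+3/4·(-4.4375)=5.296875; next y=3/5·3.4375+1/4·5.296875≈3.386719
n=2: y≈3.386719, sp=4, e=sp−y≈0.613281; I≈6.175781, D=e−e_prev≈0.050781; u=1/2·0.613281+3/2·6.175781+3/4·0.050781≈9.608398; next y=3/5·3.386719+1/4·9.608398≈4.434131
n=3: y≈4.434131, sp=4, e=sp−y≈-0.434131; I≈5.741650, D=e−e_prev≈-1.047412; u=1/2·(-0.434131)+3/2·5.741650+3/4·(-1.047412)≈7.609851; next y=3/5·4.434131+1/4·7.609851≈4.562941
n=4: y≈4.562941, sp=4, e=sp−y≈-0.562941; I≈5.178709, D=e−e_prev≈-0.128810; u=1/2·(-0.562941)+3/2·5.178709+3/4·(-0.128810)≈7.389985; next y=3/5·4.562941+1/4·7.389985≈4.585261
n=5: y≈4.585261, sp=4, e=sp−y≈-0.585261; I≈4.593448, D=e−e_prev≈-0.022320; u=1/2·(-0.585261)+3/2·4.593448+3/4·(-0.022320)≈6.580802; next y=3/5·4.585261+1/4·6.580802≈4.396357
n=6: y≈4.396357, sp=4, e=sp−y≈-0.396357; I≈4.197091, D=e−e_prev≈0.188904; u=1/2·(-0.396357)+3/2·4.197091+3/4·0.188904≈6.239136; next y=3/5·4.396357+1/4·6.239136≈4.197598

0 5 13.750 0.000
1 4 5.297 3.438
2 4 9.608 3.387
3 4 7.610 4.434
4 4 7.390 4.563
5 4 6.581 4.585
6 4 6.239 4.396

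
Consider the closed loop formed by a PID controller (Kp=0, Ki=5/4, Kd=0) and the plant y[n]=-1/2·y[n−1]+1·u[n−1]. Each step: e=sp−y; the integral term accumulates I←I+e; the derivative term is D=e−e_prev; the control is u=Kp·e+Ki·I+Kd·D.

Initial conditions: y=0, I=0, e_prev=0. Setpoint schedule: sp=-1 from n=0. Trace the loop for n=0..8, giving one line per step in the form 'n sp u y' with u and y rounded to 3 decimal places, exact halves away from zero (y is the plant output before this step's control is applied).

0 -1 -1.250 0.000
1 -1 -0.938 -1.250
2 -1 -1.797 -0.313
3 -1 -0.996 -1.641
4 -1 -2.026 -0.176
5 -1 -0.853 -1.938
6 -1 -2.248 0.116
7 -1 -0.615 -2.306
8 -1 -2.538 0.538

(exact arithmetic carried between steps; '≈' marks a value shown rounded to 6 d.p. or computed from one; I and e_prev carry over from the previous line; the table rounds u and y to 3 d.p., halves away from zero)
n=0: y=0, sp=-1, e=sp−y=-1; I=-1, D=e−e_prev=-1; u=0·(-1)+5/4·(-1)+0·(-1)=-1.25; next y=-1/2·0+1·(-1.25)=-1.25
n=1: y=-1.25, sp=-1, e=sp−y=0.25; I=-0.75, D=e−e_prev=1.25; u=0·0.25+5/4·(-0.75)+0·1.25=-0.9375; next y=-1/2·(-1.25)+1·(-0.9375)=-0.3125
n=2: y=-0.3125, sp=-1, e=sp−y=-0.6875; I=-1.4375, D=e−e_prev=-0.9375; u=0·(-0.6875)+5/4·(-1.4375)+0·(-0.9375)=-1.796875; next y=-1/2·(-0.3125)+1·(-1.796875)=-1.640625
n=3: y=-1.640625, sp=-1, e=sp−y=0.640625; I=-0.796875, D=e−e_prev=1.328125; u=0·0.640625+5/4·(-0.796875)+0·1.328125≈-0.996094; next y=-1/2·(-1.640625)+1·(-0.996094)≈-0.175781
n=4: y≈-0.175781, sp=-1, e=sp−y≈-0.824219; I≈-1.621094, D=e−e_prev≈-1.464844; u=0·(-0.824219)+5/4·(-1.621094)+0·(-1.464844)≈-2.026367; next y=-1/2·(-0.175781)+1·(-2.026367)≈-1.938477
n=5: y≈-1.938477, sp=-1, e=sp−y≈0.938477; I≈-0.682617, D=e−e_prev≈1.762695; u=0·0.938477+5/4·(-0.682617)+0·1.762695≈-0.853271; next y=-1/2·(-1.938477)+1·(-0.853271)≈0.115967
n=6: y≈0.115967, sp=-1, e=sp−y≈-1.115967; I≈-1.798584, D=e−e_prev≈-2.054443; u=0·(-1.115967)+5/4·(-1.798584)+0·(-2.054443)≈-2.248230; next y=-1/2·0.115967+1·(-2.248230)≈-2.306213
n=7: y≈-2.306213, sp=-1, e=sp−y≈1.306213; I≈-0.492371, D=e−e_prev≈2.422180; u=0·1.306213+5/4·(-0.492371)+0·2.422180≈-0.615463; next y=-1/2·(-2.306213)+1·(-0.615463)≈0.537643
n=8: y≈0.537643, sp=-1, e=sp−y≈-1.537643; I≈-2.030014, D=e−e_prev≈-2.843857; u=0·(-1.537643)+5/4·(-2.030014)+0·(-2.843857)≈-2.537518; next y=-1/2·0.537643+1·(-2.537518)≈-2.806339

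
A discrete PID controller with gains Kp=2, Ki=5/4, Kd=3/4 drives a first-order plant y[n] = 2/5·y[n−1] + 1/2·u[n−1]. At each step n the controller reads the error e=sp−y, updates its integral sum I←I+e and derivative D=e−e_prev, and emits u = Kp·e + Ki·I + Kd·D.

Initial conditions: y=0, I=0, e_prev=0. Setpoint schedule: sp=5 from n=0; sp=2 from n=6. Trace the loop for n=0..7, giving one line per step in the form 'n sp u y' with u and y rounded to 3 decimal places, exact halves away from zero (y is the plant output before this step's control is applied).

0 5 20.000 0.000
1 5 -17.500 10.000
2 5 42.750 -4.750
3 5 -53.025 19.475
4 5 99.840 -18.723
5 5 -143.769 42.431
6 2 232.680 -54.912
7 2 -364.086 94.375

(exact arithmetic carried between steps; '≈' marks a value shown rounded to 6 d.p. or computed from one; I and e_prev carry over from the previous line; the table rounds u and y to 3 d.p., halves away from zero)
n=0: y=0, sp=5, e=sp−y=5; I=5, D=e−e_prev=5; u=2·5+5/4·5+3/4·5=20; next y=2/5·0+1/2·20=10
n=1: y=10, sp=5, e=sp−y=-5; I=0, D=e−e_prev=-10; u=2·(-5)+5/4·0+3/4·(-10)=-17.5; next y=2/5·10+1/2·(-17.5)=-4.75
n=2: y=-4.75, sp=5, e=sp−y=9.75; I=9.75, D=e−e_prev=14.75; u=2·9.75+5/4·9.75+3/4·14.75=42.75; next y=2/5·(-4.75)+1/2·42.75=19.475
n=3: y=19.475, sp=5, e=sp−y=-14.475; I=-4.725, D=e−e_prev=-24.225; u=2·(-14.475)+5/4·(-4.725)+3/4·(-24.225)=-53.025; next y=2/5·19.475+1/2·(-53.025)=-18.7225
n=4: y=-18.7225, sp=5, e=sp−y=23.7225; I=18.9975, D=e−e_prev=38.1975; u=2·23.7225+5/4·18.9975+3/4·38.1975=99.84; next y=2/5·(-18.7225)+1/2·99.84=42.431
n=5: y=42.431, sp=5, e=sp−y=-37.431; I=-18.4335, D=e−e_prev=-61.1535; u=2·(-37.431)+5/4·(-18.4335)+3/4·(-61.1535)=-143.769; next y=2/5·42.431+1/2·(-143.769)=-54.9121
n=6: y=-54.9121, sp=2, e=sp−y=56.9121; I=38.4786, D=e−e_prev=94.3431; u=2·56.9121+5/4·38.4786+3/4·94.3431=232.679775; next y=2/5·(-54.9121)+1/2·232.679775≈94.375048
n=7: y≈94.375048, sp=2, e=sp−y≈-92.375048; I≈-53.896448, D=e−e_prev≈-149.287148; u=2·(-92.375048)+5/4·(-53.896448)+3/4·(-149.287148)≈-364.086015; next y=2/5·94.375048+1/2·(-364.086015)≈-144.292989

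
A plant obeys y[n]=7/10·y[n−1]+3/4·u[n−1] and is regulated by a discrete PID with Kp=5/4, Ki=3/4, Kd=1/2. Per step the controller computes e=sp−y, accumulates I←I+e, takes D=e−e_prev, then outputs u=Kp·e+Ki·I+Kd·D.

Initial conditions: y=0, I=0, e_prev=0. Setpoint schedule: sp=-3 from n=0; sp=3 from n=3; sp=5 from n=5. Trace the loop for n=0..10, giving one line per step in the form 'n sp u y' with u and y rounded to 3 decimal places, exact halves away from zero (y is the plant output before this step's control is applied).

(exact arithmetic carried between steps; '≈' marks a value shown rounded to 6 d.p. or computed from one; I and e_prev carry over from the previous line; the table rounds u and y to 3 d.p., halves away from zero)
n=0: y=0, sp=-3, e=sp−y=-3; I=-3, D=e−e_prev=-3; u=5/4·(-3)+3/4·(-3)+1/2·(-3)=-7.5; next y=7/10·0+3/4·(-7.5)=-5.625
n=1: y=-5.625, sp=-3, e=sp−y=2.625; I=-0.375, D=e−e_prev=5.625; u=5/4·2.625+3/4·(-0.375)+1/2·5.625=5.8125; next y=7/10·(-5.625)+3/4·5.8125=0.421875
n=2: y=0.421875, sp=-3, e=sp−y=-3.421875; I=-3.796875, D=e−e_prev=-6.046875; u=5/4·(-3.421875)+3/4·(-3.796875)+1/2·(-6.046875)≈-10.148438; next y=7/10·0.421875+3/4·(-10.148438)≈-7.316016
n=3: y≈-7.316016, sp=3, e=sp−y≈10.316016; I≈6.519141, D=e−e_prev≈13.737891; u=5/4·10.316016+3/4·6.519141+1/2·13.737891≈24.653320; next y=7/10·(-7.316016)+3/4·24.653320≈13.368779
n=4: y≈13.368779, sp=3, e=sp−y≈-10.368779; I≈-3.849639, D=e−e_prev≈-20.684795; u=5/4·(-10.368779)+3/4·(-3.849639)+1/2·(-20.684795)≈-26.190601; next y=7/10·13.368779+3/4·(-26.190601)≈-10.284805
n=5: y≈-10.284805, sp=5, e=sp−y≈15.284805; I≈11.435166, D=e−e_prev≈25.653584; u=5/4·15.284805+3/4·11.435166+1/2·25.653584≈40.509173; next y=7/10·(-10.284805)+3/4·40.509173≈23.182516
n=6: y≈23.182516, sp=5, e=sp−y≈-18.182516; I≈-6.747350, D=e−e_prev≈-33.467321; u=5/4·(-18.182516)+3/4·(-6.747350)+1/2·(-33.467321)≈-44.522318; next y=7/10·23.182516+3/4·(-44.522318)≈-17.163977
n=7: y≈-17.163977, sp=5, e=sp−y≈22.163977; I≈15.416627, D=e−e_prev≈40.346494; u=5/4·22.163977+3/4·15.416627+1/2·40.346494≈59.440689; next y=7/10·(-17.163977)+3/4·59.440689≈32.565733
n=8: y≈32.565733, sp=5, e=sp−y≈-27.565733; I≈-12.149105, D=e−e_prev≈-49.729710; u=5/4·(-27.565733)+3/4·(-12.149105)+1/2·(-49.729710)≈-68.433850; next y=7/10·32.565733+3/4·(-68.433850)≈-28.529375
n=9: y≈-28.529375, sp=5, e=sp−y≈33.529375; I≈21.380269, D=e−e_prev≈61.095107; u=5/4·33.529375+3/4·21.380269+1/2·61.095107≈88.494474; next y=7/10·(-28.529375)+3/4·88.494474≈46.400293
n=10: y≈46.400293, sp=5, e=sp−y≈-41.400293; I≈-20.020024, D=e−e_prev≈-74.929668; u=5/4·(-41.400293)+3/4·(-20.020024)+1/2·(-74.929668)≈-104.230218; next y=7/10·46.400293+3/4·(-104.230218)≈-45.692458

0 -3 -7.500 0.000
1 -3 5.813 -5.625
2 -3 -10.148 0.422
3 3 24.653 -7.316
4 3 -26.191 13.369
5 5 40.509 -10.285
6 5 -44.522 23.183
7 5 59.441 -17.164
8 5 -68.434 32.566
9 5 88.494 -28.529
10 5 -104.230 46.400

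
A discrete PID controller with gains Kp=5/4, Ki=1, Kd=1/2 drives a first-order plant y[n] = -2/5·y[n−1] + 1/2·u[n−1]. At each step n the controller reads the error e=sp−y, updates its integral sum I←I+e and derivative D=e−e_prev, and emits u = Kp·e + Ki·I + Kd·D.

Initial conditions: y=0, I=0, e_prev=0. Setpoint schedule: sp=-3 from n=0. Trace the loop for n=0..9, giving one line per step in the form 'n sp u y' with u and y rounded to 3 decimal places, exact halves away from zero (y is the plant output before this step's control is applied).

(exact arithmetic carried between steps; '≈' marks a value shown rounded to 6 d.p. or computed from one; I and e_prev carry over from the previous line; the table rounds u and y to 3 d.p., halves away from zero)
n=0: y=0, sp=-3, e=sp−y=-3; I=-3, D=e−e_prev=-3; u=5/4·(-3)+1·(-3)+1/2·(-3)=-8.25; next y=-2/5·0+1/2·(-8.25)=-4.125
n=1: y=-4.125, sp=-3, e=sp−y=1.125; I=-1.875, D=e−e_prev=4.125; u=5/4·1.125+1·(-1.875)+1/2·4.125=1.59375; next y=-2/5·(-4.125)+1/2·1.59375=2.446875
n=2: y=2.446875, sp=-3, e=sp−y=-5.446875; I=-7.321875, D=e−e_prev=-6.571875; u=5/4·(-5.446875)+1·(-7.321875)+1/2·(-6.571875)≈-17.416406; next y=-2/5·2.446875+1/2·(-17.416406)≈-9.686953
n=3: y≈-9.686953, sp=-3, e=sp−y≈6.686953; I≈-0.634922, D=e−e_prev≈12.133828; u=5/4·6.686953+1·(-0.634922)+1/2·12.133828≈13.790684; next y=-2/5·(-9.686953)+1/2·13.790684≈10.770123
n=4: y≈10.770123, sp=-3, e=sp−y≈-13.770123; I≈-14.405045, D=e−e_prev≈-20.457076; u=5/4·(-13.770123)+1·(-14.405045)+1/2·(-20.457076)≈-41.846237; next y=-2/5·10.770123+1/2·(-41.846237)≈-25.231168
n=5: y≈-25.231168, sp=-3, e=sp−y≈22.231168; I≈7.826123, D=e−e_prev≈36.001291; u=5/4·22.231168+1·7.826123+1/2·36.001291≈53.615728; next y=-2/5·(-25.231168)+1/2·53.615728≈36.900331
n=6: y≈36.900331, sp=-3, e=sp−y≈-39.900331; I≈-32.074208, D=e−e_prev≈-62.131498; u=5/4·(-39.900331)+1·(-32.074208)+1/2·(-62.131498)≈-113.015371; next y=-2/5·36.900331+1/2·(-113.015371)≈-71.267818
n=7: y≈-71.267818, sp=-3, e=sp−y≈68.267818; I≈36.193610, D=e−e_prev≈108.168149; u=5/4·68.267818+1·36.193610+1/2·108.168149≈175.612456; next y=-2/5·(-71.267818)+1/2·175.612456≈116.313355
n=8: y≈116.313355, sp=-3, e=sp−y≈-119.313355; I≈-83.119746, D=e−e_prev≈-187.581173; u=5/4·(-119.313355)+1·(-83.119746)+1/2·(-187.581173)≈-326.052026; next y=-2/5·116.313355+1/2·(-326.052026)≈-209.551355
n=9: y≈-209.551355, sp=-3, e=sp−y≈206.551355; I≈123.431610, D=e−e_prev≈325.864710; u=5/4·206.551355+1·123.431610+1/2·325.864710≈544.553159; next y=-2/5·(-209.551355)+1/2·544.553159≈356.097121

0 -3 -8.250 0.000
1 -3 1.594 -4.125
2 -3 -17.416 2.447
3 -3 13.791 -9.687
4 -3 -41.846 10.770
5 -3 53.616 -25.231
6 -3 -113.015 36.900
7 -3 175.612 -71.268
8 -3 -326.052 116.313
9 -3 544.553 -209.551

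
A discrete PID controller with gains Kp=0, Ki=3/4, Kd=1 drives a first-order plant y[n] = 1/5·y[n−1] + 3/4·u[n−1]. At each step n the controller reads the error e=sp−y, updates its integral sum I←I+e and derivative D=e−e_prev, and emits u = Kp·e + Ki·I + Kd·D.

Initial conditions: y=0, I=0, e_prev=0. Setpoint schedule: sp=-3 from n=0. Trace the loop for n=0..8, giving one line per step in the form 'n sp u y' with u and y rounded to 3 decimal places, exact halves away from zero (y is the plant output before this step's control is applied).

(exact arithmetic carried between steps; '≈' marks a value shown rounded to 6 d.p. or computed from one; I and e_prev carry over from the previous line; the table rounds u and y to 3 d.p., halves away from zero)
n=0: y=0, sp=-3, e=sp−y=-3; I=-3, D=e−e_prev=-3; u=0·(-3)+3/4·(-3)+1·(-3)=-5.25; next y=1/5·0+3/4·(-5.25)=-3.9375
n=1: y=-3.9375, sp=-3, e=sp−y=0.9375; I=-2.0625, D=e−e_prev=3.9375; u=0·0.9375+3/4·(-2.0625)+1·3.9375=2.390625; next y=1/5·(-3.9375)+3/4·2.390625≈1.005469
n=2: y≈1.005469, sp=-3, e=sp−y≈-4.005469; I≈-6.067969, D=e−e_prev≈-4.942969; u=0·(-4.005469)+3/4·(-6.067969)+1·(-4.942969)≈-9.493945; next y=1/5·1.005469+3/4·(-9.493945)≈-6.919365
n=3: y≈-6.919365, sp=-3, e=sp−y≈3.919365; I≈-2.148604, D=e−e_prev≈7.924834; u=0·3.919365+3/4·(-2.148604)+1·7.924834≈6.313381; next y=1/5·(-6.919365)+3/4·6.313381≈3.351163
n=4: y≈3.351163, sp=-3, e=sp−y≈-6.351163; I≈-8.499766, D=e−e_prev≈-10.270528; u=0·(-6.351163)+3/4·(-8.499766)+1·(-10.270528)≈-16.645353; next y=1/5·3.351163+3/4·(-16.645353)≈-11.813782
n=5: y≈-11.813782, sp=-3, e=sp−y≈8.813782; I≈0.314016, D=e−e_prev≈15.164945; u=0·8.813782+3/4·0.314016+1·15.164945≈15.400457; next y=1/5·(-11.813782)+3/4·15.400457≈9.187586
n=6: y≈9.187586, sp=-3, e=sp−y≈-12.187586; I≈-11.873571, D=e−e_prev≈-21.001368; u=0·(-12.187586)+3/4·(-11.873571)+1·(-21.001368)≈-29.906546; next y=1/5·9.187586+3/4·(-29.906546)≈-20.592393
n=7: y≈-20.592393, sp=-3, e=sp−y≈17.592393; I≈5.718822, D=e−e_prev≈29.779979; u=0·17.592393+3/4·5.718822+1·29.779979≈34.069095; next y=1/5·(-20.592393)+3/4·34.069095≈21.433343
n=8: y≈21.433343, sp=-3, e=sp−y≈-24.433343; I≈-18.714521, D=e−e_prev≈-42.025736; u=0·(-24.433343)+3/4·(-18.714521)+1·(-42.025736)≈-56.061626; next y=1/5·21.433343+3/4·(-56.061626)≈-37.759551

0 -3 -5.250 0.000
1 -3 2.391 -3.938
2 -3 -9.494 1.005
3 -3 6.313 -6.919
4 -3 -16.645 3.351
5 -3 15.400 -11.814
6 -3 -29.907 9.188
7 -3 34.069 -20.592
8 -3 -56.062 21.433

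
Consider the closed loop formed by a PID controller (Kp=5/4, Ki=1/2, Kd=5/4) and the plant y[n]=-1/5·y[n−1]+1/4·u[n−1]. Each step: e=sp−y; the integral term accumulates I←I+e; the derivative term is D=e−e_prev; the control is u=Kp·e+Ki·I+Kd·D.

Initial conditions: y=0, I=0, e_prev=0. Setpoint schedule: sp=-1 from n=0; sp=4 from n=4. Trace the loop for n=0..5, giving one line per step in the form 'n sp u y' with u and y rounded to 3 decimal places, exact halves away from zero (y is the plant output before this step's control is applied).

0 -1 -3.000 0.000
1 -1 0.000 -0.750
2 -1 -3.763 0.150
3 -1 0.149 -0.971
4 4 10.128 0.231
5 4 0.502 2.486

(exact arithmetic carried between steps; '≈' marks a value shown rounded to 6 d.p. or computed from one; I and e_prev carry over from the previous line; the table rounds u and y to 3 d.p., halves away from zero)
n=0: y=0, sp=-1, e=sp−y=-1; I=-1, D=e−e_prev=-1; u=5/4·(-1)+1/2·(-1)+5/4·(-1)=-3; next y=-1/5·0+1/4·(-3)=-0.75
n=1: y=-0.75, sp=-1, e=sp−y=-0.25; I=-1.25, D=e−e_prev=0.75; u=5/4·(-0.25)+1/2·(-1.25)+5/4·0.75=0; next y=-1/5·(-0.75)+1/4·0=0.15
n=2: y=0.15, sp=-1, e=sp−y=-1.15; I=-2.4, D=e−e_prev=-0.9; u=5/4·(-1.15)+1/2·(-2.4)+5/4·(-0.9)=-3.7625; next y=-1/5·0.15+1/4·(-3.7625)=-0.970625
n=3: y=-0.970625, sp=-1, e=sp−y=-0.029375; I=-2.429375, D=e−e_prev=1.120625; u=5/4·(-0.029375)+1/2·(-2.429375)+5/4·1.120625=0.149375; next y=-1/5·(-0.970625)+1/4·0.149375≈0.231469
n=4: y≈0.231469, sp=4, e=sp−y≈3.768531; I≈1.339156, D=e−e_prev≈3.797906; u=5/4·3.768531+1/2·1.339156+5/4·3.797906≈10.127625; next y=-1/5·0.231469+1/4·10.127625≈2.485613
n=5: y≈2.485613, sp=4, e=sp−y≈1.514388; I≈2.853544, D=e−e_prev≈-2.254144; u=5/4·1.514388+1/2·2.853544+5/4·(-2.254144)≈0.502077; next y=-1/5·2.485613+1/4·0.502077≈-0.371603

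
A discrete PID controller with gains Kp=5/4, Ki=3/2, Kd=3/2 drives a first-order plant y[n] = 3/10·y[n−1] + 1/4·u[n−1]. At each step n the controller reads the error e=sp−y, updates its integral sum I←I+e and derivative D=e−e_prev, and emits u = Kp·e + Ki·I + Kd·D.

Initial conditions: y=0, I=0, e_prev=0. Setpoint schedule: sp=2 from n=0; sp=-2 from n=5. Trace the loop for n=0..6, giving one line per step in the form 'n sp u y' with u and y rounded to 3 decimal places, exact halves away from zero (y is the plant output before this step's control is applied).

(exact arithmetic carried between steps; '≈' marks a value shown rounded to 6 d.p. or computed from one; I and e_prev carry over from the previous line; the table rounds u and y to 3 d.p., halves away from zero)
n=0: y=0, sp=2, e=sp−y=2; I=2, D=e−e_prev=2; u=5/4·2+3/2·2+3/2·2=8.5; next y=3/10·0+1/4·8.5=2.125
n=1: y=2.125, sp=2, e=sp−y=-0.125; I=1.875, D=e−e_prev=-2.125; u=5/4·(-0.125)+3/2·1.875+3/2·(-2.125)=-0.53125; next y=3/10·2.125+1/4·(-0.53125)≈0.504688
n=2: y≈0.504688, sp=2, e=sp−y≈1.495313; I≈3.370313, D=e−e_prev≈1.620313; u=5/4·1.495313+3/2·3.370313+3/2·1.620313≈9.355078; next y=3/10·0.504688+1/4·9.355078≈2.490176
n=3: y≈2.490176, sp=2, e=sp−y≈-0.490176; I≈2.880137, D=e−e_prev≈-1.985488; u=5/4·(-0.490176)+3/2·2.880137+3/2·(-1.985488)≈0.729253; next y=3/10·2.490176+1/4·0.729253≈0.929366
n=4: y≈0.929366, sp=2, e=sp−y≈1.070634; I≈3.950771, D=e−e_prev≈1.560810; u=5/4·1.070634+3/2·3.950771+3/2·1.560810≈9.605663; next y=3/10·0.929366+1/4·9.605663≈2.680226
n=5: y≈2.680226, sp=-2, e=sp−y≈-4.680226; I≈-0.729455, D=e−e_prev≈-5.750860; u=5/4·(-4.680226)+3/2·(-0.729455)+3/2·(-5.750860)≈-15.570754; next y=3/10·2.680226+1/4·(-15.570754)≈-3.088621
n=6: y≈-3.088621, sp=-2, e=sp−y≈1.088621; I≈0.359166, D=e−e_prev≈5.768846; u=5/4·1.088621+3/2·0.359166+3/2·5.768846≈10.552794; next y=3/10·(-3.088621)+1/4·10.552794≈1.711612

0 2 8.500 0.000
1 2 -0.531 2.125
2 2 9.355 0.505
3 2 0.729 2.490
4 2 9.606 0.929
5 -2 -15.571 2.680
6 -2 10.553 -3.089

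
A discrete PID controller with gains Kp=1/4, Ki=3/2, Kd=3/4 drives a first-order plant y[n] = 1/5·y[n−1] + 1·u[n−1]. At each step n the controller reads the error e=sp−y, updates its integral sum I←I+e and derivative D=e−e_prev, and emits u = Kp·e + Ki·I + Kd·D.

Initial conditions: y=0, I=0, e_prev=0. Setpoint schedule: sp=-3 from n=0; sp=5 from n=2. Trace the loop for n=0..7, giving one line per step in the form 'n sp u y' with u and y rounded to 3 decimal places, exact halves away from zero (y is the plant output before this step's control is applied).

(exact arithmetic carried between steps; '≈' marks a value shown rounded to 6 d.p. or computed from one; I and e_prev carry over from the previous line; the table rounds u and y to 3 d.p., halves away from zero)
n=0: y=0, sp=-3, e=sp−y=-3; I=-3, D=e−e_prev=-3; u=1/4·(-3)+3/2·(-3)+3/4·(-3)=-7.5; next y=1/5·0+1·(-7.5)=-7.5
n=1: y=-7.5, sp=-3, e=sp−y=4.5; I=1.5, D=e−e_prev=7.5; u=1/4·4.5+3/2·1.5+3/4·7.5=9; next y=1/5·(-7.5)+1·9=7.5
n=2: y=7.5, sp=5, e=sp−y=-2.5; I=-1, D=e−e_prev=-7; u=1/4·(-2.5)+3/2·(-1)+3/4·(-7)=-7.375; next y=1/5·7.5+1·(-7.375)=-5.875
n=3: y=-5.875, sp=5, e=sp−y=10.875; I=9.875, D=e−e_prev=13.375; u=1/4·10.875+3/2·9.875+3/4·13.375=27.5625; next y=1/5·(-5.875)+1·27.5625=26.3875
n=4: y=26.3875, sp=5, e=sp−y=-21.3875; I=-11.5125, D=e−e_prev=-32.2625; u=1/4·(-21.3875)+3/2·(-11.5125)+3/4·(-32.2625)=-46.8125; next y=1/5·26.3875+1·(-46.8125)=-41.535
n=5: y=-41.535, sp=5, e=sp−y=46.535; I=35.0225, D=e−e_prev=67.9225; u=1/4·46.535+3/2·35.0225+3/4·67.9225=115.109375; next y=1/5·(-41.535)+1·115.109375=106.802375
n=6: y=106.802375, sp=5, e=sp−y=-101.802375; I=-66.779875, D=e−e_prev=-148.337375; u=1/4·(-101.802375)+3/2·(-66.779875)+3/4·(-148.337375)≈-236.873438; next y=1/5·106.802375+1·(-236.873438)≈-215.512963
n=7: y≈-215.512963, sp=5, e=sp−y≈220.512963; I≈153.733088, D=e−e_prev≈322.315338; u=1/4·220.512963+3/2·153.733088+3/4·322.315338≈527.464375; next y=1/5·(-215.512963)+1·527.464375≈484.361783

0 -3 -7.500 0.000
1 -3 9.000 -7.500
2 5 -7.375 7.500
3 5 27.563 -5.875
4 5 -46.813 26.388
5 5 115.109 -41.535
6 5 -236.873 106.802
7 5 527.464 -215.513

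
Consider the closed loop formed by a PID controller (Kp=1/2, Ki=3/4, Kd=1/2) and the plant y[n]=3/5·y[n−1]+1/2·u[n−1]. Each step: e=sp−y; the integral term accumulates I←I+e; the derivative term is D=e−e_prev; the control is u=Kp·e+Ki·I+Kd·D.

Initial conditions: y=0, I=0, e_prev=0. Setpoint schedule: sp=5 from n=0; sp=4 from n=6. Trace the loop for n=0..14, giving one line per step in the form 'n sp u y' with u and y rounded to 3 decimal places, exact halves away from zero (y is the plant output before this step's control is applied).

0 5 8.750 0.000
1 5 2.344 4.375
2 5 6.012 3.797
3 5 4.023 5.284
4 5 4.732 5.182
5 5 4.031 5.475
6 4 2.377 5.301
7 4 3.445 4.369
8 4 2.746 4.344
9 4 3.114 3.979
10 4 3.008 3.944
11 4 3.161 3.871
12 4 3.165 3.903
13 4 3.217 3.924
14 4 3.216 3.963

(exact arithmetic carried between steps; '≈' marks a value shown rounded to 6 d.p. or computed from one; I and e_prev carry over from the previous line; the table rounds u and y to 3 d.p., halves away from zero)
n=0: y=0, sp=5, e=sp−y=5; I=5, D=e−e_prev=5; u=1/2·5+3/4·5+1/2·5=8.75; next y=3/5·0+1/2·8.75=4.375
n=1: y=4.375, sp=5, e=sp−y=0.625; I=5.625, D=e−e_prev=-4.375; u=1/2·0.625+3/4·5.625+1/2·(-4.375)=2.34375; next y=3/5·4.375+1/2·2.34375=3.796875
n=2: y=3.796875, sp=5, e=sp−y=1.203125; I=6.828125, D=e−e_prev=0.578125; u=1/2·1.203125+3/4·6.828125+1/2·0.578125≈6.011719; next y=3/5·3.796875+1/2·6.011719≈5.283984
n=3: y≈5.283984, sp=5, e=sp−y≈-0.283984; I≈6.544141, D=e−e_prev≈-1.487109; u=1/2·(-0.283984)+3/4·6.544141+1/2·(-1.487109)≈4.022559; next y=3/5·5.283984+1/2·4.022559≈5.181670
n=4: y≈5.181670, sp=5, e=sp−y≈-0.181670; I≈6.362471, D=e−e_prev≈0.102314; u=1/2·(-0.181670)+3/4·6.362471+1/2·0.102314≈4.732175; next y=3/5·5.181670+1/2·4.732175≈5.475090
n=5: y≈5.475090, sp=5, e=sp−y≈-0.475090; I≈5.887381, D=e−e_prev≈-0.293420; u=1/2·(-0.475090)+3/4·5.887381+1/2·(-0.293420)≈4.031281; next y=3/5·5.475090+1/2·4.031281≈5.300694
n=6: y≈5.300694, sp=4, e=sp−y≈-1.300694; I≈4.586687, D=e−e_prev≈-0.825605; u=1/2·(-1.300694)+3/4·4.586687+1/2·(-0.825605)≈2.376866; next y=3/5·5.300694+1/2·2.376866≈4.368849
n=7: y≈4.368849, sp=4, e=sp−y≈-0.368849; I≈4.217837, D=e−e_prev≈0.931845; u=1/2·(-0.368849)+3/4·4.217837+1/2·0.931845≈3.444876; next y=3/5·4.368849+1/2·3.444876≈4.343748
n=8: y≈4.343748, sp=4, e=sp−y≈-0.343748; I≈3.874090, D=e−e_prev≈0.025102; u=1/2·(-0.343748)+3/4·3.874090+1/2·0.025102≈2.746245; next y=3/5·4.343748+1/2·2.746245≈3.979371
n=9: y≈3.979371, sp=4, e=sp−y≈0.020629; I≈3.894719, D=e−e_prev≈0.364377; u=1/2·0.020629+3/4·3.894719+1/2·0.364377≈3.113542; next y=3/5·3.979371+1/2·3.113542≈3.944394
n=10: y≈3.944394, sp=4, e=sp−y≈0.055606; I≈3.950325, D=e−e_prev≈0.034977; u=1/2·0.055606+3/4·3.950325+1/2·0.034977≈3.008036; next y=3/5·3.944394+1/2·3.008036≈3.870654
n=11: y≈3.870654, sp=4, e=sp−y≈0.129346; I≈4.079671, D=e−e_prev≈0.073740; u=1/2·0.129346+3/4·4.079671+1/2·0.073740≈3.161296; next y=3/5·3.870654+1/2·3.161296≈3.903041
n=12: y≈3.903041, sp=4, e=sp−y≈0.096959; I≈4.176631, D=e−e_prev≈-0.032386; u=1/2·0.096959+3/4·4.176631+1/2·(-0.032386)≈3.164760; next y=3/5·3.903041+1/2·3.164760≈3.924204
n=13: y≈3.924204, sp=4, e=sp−y≈0.075796; I≈4.252427, D=e−e_prev≈-0.021164; u=1/2·0.075796+3/4·4.252427+1/2·(-0.021164)≈3.216636; next y=3/5·3.924204+1/2·3.216636≈3.962841
n=14: y≈3.962841, sp=4, e=sp−y≈0.037159; I≈4.289586, D=e−e_prev≈-0.038636; u=1/2·0.037159+3/4·4.289586+1/2·(-0.038636)≈3.216451; next y=3/5·3.962841+1/2·3.216451≈3.985930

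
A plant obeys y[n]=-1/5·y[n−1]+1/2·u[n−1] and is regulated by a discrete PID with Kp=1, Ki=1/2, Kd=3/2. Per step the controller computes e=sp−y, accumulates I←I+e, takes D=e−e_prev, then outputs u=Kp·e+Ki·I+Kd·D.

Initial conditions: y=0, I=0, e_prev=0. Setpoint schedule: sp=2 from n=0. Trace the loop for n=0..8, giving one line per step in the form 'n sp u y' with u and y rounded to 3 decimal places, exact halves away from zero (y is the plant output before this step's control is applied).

(exact arithmetic carried between steps; '≈' marks a value shown rounded to 6 d.p. or computed from one; I and e_prev carry over from the previous line; the table rounds u and y to 3 d.p., halves away from zero)
n=0: y=0, sp=2, e=sp−y=2; I=2, D=e−e_prev=2; u=1·2+1/2·2+3/2·2=6; next y=-1/5·0+1/2·6=3
n=1: y=3, sp=2, e=sp−y=-1; I=1, D=e−e_prev=-3; u=1·(-1)+1/2·1+3/2·(-3)=-5; next y=-1/5·3+1/2·(-5)=-3.1
n=2: y=-3.1, sp=2, e=sp−y=5.1; I=6.1, D=e−e_prev=6.1; u=1·5.1+1/2·6.1+3/2·6.1=17.3; next y=-1/5·(-3.1)+1/2·17.3=9.27
n=3: y=9.27, sp=2, e=sp−y=-7.27; I=-1.17, D=e−e_prev=-12.37; u=1·(-7.27)+1/2·(-1.17)+3/2·(-12.37)=-26.41; next y=-1/5·9.27+1/2·(-26.41)=-15.059
n=4: y=-15.059, sp=2, e=sp−y=17.059; I=15.889, D=e−e_prev=24.329; u=1·17.059+1/2·15.889+3/2·24.329=61.497; next y=-1/5·(-15.059)+1/2·61.497=33.7603
n=5: y=33.7603, sp=2, e=sp−y=-31.7603; I=-15.8713, D=e−e_prev=-48.8193; u=1·(-31.7603)+1/2·(-15.8713)+3/2·(-48.8193)=-112.9249; next y=-1/5·33.7603+1/2·(-112.9249)=-63.21451
n=6: y=-63.21451, sp=2, e=sp−y=65.21451; I=49.34321, D=e−e_prev=96.97481; u=1·65.21451+1/2·49.34321+3/2·96.97481=235.34833; next y=-1/5·(-63.21451)+1/2·235.34833=130.317067
n=7: y=130.317067, sp=2, e=sp−y=-128.317067; I=-78.973857, D=e−e_prev=-193.531577; u=1·(-128.317067)+1/2·(-78.973857)+3/2·(-193.531577)=-458.101361; next y=-1/5·130.317067+1/2·(-458.101361)≈-255.114094
n=8: y≈-255.114094, sp=2, e=sp−y≈257.114094; I≈178.140237, D=e−e_prev≈385.431161; u=1·257.114094+1/2·178.140237+3/2·385.431161≈924.330954; next y=-1/5·(-255.114094)+1/2·924.330954≈513.188296

0 2 6.000 0.000
1 2 -5.000 3.000
2 2 17.300 -3.100
3 2 -26.410 9.270
4 2 61.497 -15.059
5 2 -112.925 33.760
6 2 235.348 -63.215
7 2 -458.101 130.317
8 2 924.331 -255.114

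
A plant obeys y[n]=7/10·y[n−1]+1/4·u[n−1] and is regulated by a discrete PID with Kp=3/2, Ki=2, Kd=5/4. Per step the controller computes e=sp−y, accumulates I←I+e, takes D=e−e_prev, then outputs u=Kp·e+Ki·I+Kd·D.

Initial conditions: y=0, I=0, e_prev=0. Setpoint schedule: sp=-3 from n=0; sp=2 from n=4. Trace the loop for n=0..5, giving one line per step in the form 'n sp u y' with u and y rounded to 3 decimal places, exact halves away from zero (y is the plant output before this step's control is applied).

0 -3 -14.250 0.000
1 -3 0.422 -3.563
2 -3 -8.484 -2.388
3 -3 -1.568 -3.793
4 2 18.469 -3.047
5 2 -3.029 2.484

(exact arithmetic carried between steps; '≈' marks a value shown rounded to 6 d.p. or computed from one; I and e_prev carry over from the previous line; the table rounds u and y to 3 d.p., halves away from zero)
n=0: y=0, sp=-3, e=sp−y=-3; I=-3, D=e−e_prev=-3; u=3/2·(-3)+2·(-3)+5/4·(-3)=-14.25; next y=7/10·0+1/4·(-14.25)=-3.5625
n=1: y=-3.5625, sp=-3, e=sp−y=0.5625; I=-2.4375, D=e−e_prev=3.5625; u=3/2·0.5625+2·(-2.4375)+5/4·3.5625=0.421875; next y=7/10·(-3.5625)+1/4·0.421875≈-2.388281
n=2: y≈-2.388281, sp=-3, e=sp−y≈-0.611719; I≈-3.049219, D=e−e_prev≈-1.174219; u=3/2·(-0.611719)+2·(-3.049219)+5/4·(-1.174219)≈-8.483789; next y=7/10·(-2.388281)+1/4·(-8.483789)≈-3.792744
n=3: y≈-3.792744, sp=-3, e=sp−y≈0.792744; I≈-2.256475, D=e−e_prev≈1.404463; u=3/2·0.792744+2·(-2.256475)+5/4·1.404463≈-1.568254; next y=7/10·(-3.792744)+1/4·(-1.568254)≈-3.046984
n=4: y≈-3.046984, sp=2, e=sp−y≈5.046984; I≈2.790510, D=e−e_prev≈4.254240; u=3/2·5.046984+2·2.790510+5/4·4.254240≈18.469297; next y=7/10·(-3.046984)+1/4·18.469297≈2.484435
n=5: y≈2.484435, sp=2, e=sp−y≈-0.484435; I≈2.306075, D=e−e_prev≈-5.531420; u=3/2·(-0.484435)+2·2.306075+5/4·(-5.531420)≈-3.028778; next y=7/10·2.484435+1/4·(-3.028778)≈0.981910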